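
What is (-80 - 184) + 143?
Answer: -121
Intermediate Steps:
(-80 - 184) + 143 = -264 + 143 = -121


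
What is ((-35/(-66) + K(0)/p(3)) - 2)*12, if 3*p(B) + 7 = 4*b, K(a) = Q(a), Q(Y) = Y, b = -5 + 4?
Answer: -194/11 ≈ -17.636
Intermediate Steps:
b = -1
K(a) = a
p(B) = -11/3 (p(B) = -7/3 + (4*(-1))/3 = -7/3 + (1/3)*(-4) = -7/3 - 4/3 = -11/3)
((-35/(-66) + K(0)/p(3)) - 2)*12 = ((-35/(-66) + 0/(-11/3)) - 2)*12 = ((-35*(-1/66) + 0*(-3/11)) - 2)*12 = ((35/66 + 0) - 2)*12 = (35/66 - 2)*12 = -97/66*12 = -194/11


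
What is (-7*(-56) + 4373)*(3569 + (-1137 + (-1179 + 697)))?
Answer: 9291750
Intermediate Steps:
(-7*(-56) + 4373)*(3569 + (-1137 + (-1179 + 697))) = (392 + 4373)*(3569 + (-1137 - 482)) = 4765*(3569 - 1619) = 4765*1950 = 9291750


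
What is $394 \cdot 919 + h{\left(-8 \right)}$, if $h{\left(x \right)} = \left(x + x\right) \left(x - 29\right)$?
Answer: $362678$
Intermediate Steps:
$h{\left(x \right)} = 2 x \left(-29 + x\right)$
$394 \cdot 919 + h{\left(-8 \right)} = 394 \cdot 919 + 2 \left(-8\right) \left(-29 - 8\right) = 362086 + 2 \left(-8\right) \left(-37\right) = 362086 + 592 = 362678$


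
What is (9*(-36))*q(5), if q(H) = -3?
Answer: 972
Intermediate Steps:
(9*(-36))*q(5) = (9*(-36))*(-3) = -324*(-3) = 972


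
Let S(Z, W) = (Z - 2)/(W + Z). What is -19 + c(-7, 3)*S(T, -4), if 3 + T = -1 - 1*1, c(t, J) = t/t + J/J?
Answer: -157/9 ≈ -17.444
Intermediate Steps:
c(t, J) = 2 (c(t, J) = 1 + 1 = 2)
T = -5 (T = -3 + (-1 - 1*1) = -3 + (-1 - 1) = -3 - 2 = -5)
S(Z, W) = (-2 + Z)/(W + Z)
-19 + c(-7, 3)*S(T, -4) = -19 + 2*((-2 - 5)/(-4 - 5)) = -19 + 2*(-7/(-9)) = -19 + 2*(-⅑*(-7)) = -19 + 2*(7/9) = -19 + 14/9 = -157/9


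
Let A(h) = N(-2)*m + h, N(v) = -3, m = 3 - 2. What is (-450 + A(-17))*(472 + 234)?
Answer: -331820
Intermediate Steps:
m = 1
A(h) = -3 + h (A(h) = -3*1 + h = -3 + h)
(-450 + A(-17))*(472 + 234) = (-450 + (-3 - 17))*(472 + 234) = (-450 - 20)*706 = -470*706 = -331820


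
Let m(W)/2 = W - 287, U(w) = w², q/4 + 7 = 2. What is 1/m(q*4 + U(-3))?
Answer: -1/716 ≈ -0.0013966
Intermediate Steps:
q = -20 (q = -28 + 4*2 = -28 + 8 = -20)
m(W) = -574 + 2*W (m(W) = 2*(W - 287) = 2*(-287 + W) = -574 + 2*W)
1/m(q*4 + U(-3)) = 1/(-574 + 2*(-20*4 + (-3)²)) = 1/(-574 + 2*(-80 + 9)) = 1/(-574 + 2*(-71)) = 1/(-574 - 142) = 1/(-716) = -1/716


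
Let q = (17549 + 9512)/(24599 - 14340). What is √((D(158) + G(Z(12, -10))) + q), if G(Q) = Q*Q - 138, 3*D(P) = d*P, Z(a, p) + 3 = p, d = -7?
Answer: 4*I*√19834206873/30777 ≈ 18.304*I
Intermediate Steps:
Z(a, p) = -3 + p
q = 27061/10259 ≈ 2.6378
D(P) = -7*P/3 (D(P) = (-7*P)/3 = -7*P/3)
G(Q) = -138 + Q² (G(Q) = Q² - 138 = -138 + Q²)
√((D(158) + G(Z(12, -10))) + q) = √((-7/3*158 + (-138 + (-3 - 10)²)) + 27061/10259) = √((-1106/3 + (-138 + (-13)²)) + 27061/10259) = √((-1106/3 + (-138 + 169)) + 27061/10259) = √((-1106/3 + 31) + 27061/10259) = √(-1013/3 + 27061/10259) = √(-10311184/30777) = 4*I*√19834206873/30777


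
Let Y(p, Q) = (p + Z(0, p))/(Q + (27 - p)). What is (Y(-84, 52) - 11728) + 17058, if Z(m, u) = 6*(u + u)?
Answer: 867698/163 ≈ 5323.3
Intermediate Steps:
Z(m, u) = 12*u (Z(m, u) = 6*(2*u) = 12*u)
Y(p, Q) = 13*p/(27 + Q - p) (Y(p, Q) = (p + 12*p)/(Q + (27 - p)) = (13*p)/(27 + Q - p) = 13*p/(27 + Q - p))
(Y(-84, 52) - 11728) + 17058 = (13*(-84)/(27 + 52 - 1*(-84)) - 11728) + 17058 = (13*(-84)/(27 + 52 + 84) - 11728) + 17058 = (13*(-84)/163 - 11728) + 17058 = (13*(-84)*(1/163) - 11728) + 17058 = (-1092/163 - 11728) + 17058 = -1912756/163 + 17058 = 867698/163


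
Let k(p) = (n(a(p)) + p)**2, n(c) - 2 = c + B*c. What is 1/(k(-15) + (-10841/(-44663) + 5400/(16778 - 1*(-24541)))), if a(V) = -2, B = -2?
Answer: 205047833/24887356624 ≈ 0.0082390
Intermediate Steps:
n(c) = 2 - c (n(c) = 2 + (c - 2*c) = 2 - c)
k(p) = (4 + p)**2 (k(p) = ((2 - 1*(-2)) + p)**2 = ((2 + 2) + p)**2 = (4 + p)**2)
1/(k(-15) + (-10841/(-44663) + 5400/(16778 - 1*(-24541)))) = 1/((4 - 15)**2 + (-10841/(-44663) + 5400/(16778 - 1*(-24541)))) = 1/((-11)**2 + (-10841*(-1/44663) + 5400/(16778 + 24541))) = 1/(121 + (10841/44663 + 5400/41319)) = 1/(121 + (10841/44663 + 5400*(1/41319))) = 1/(121 + (10841/44663 + 600/4591)) = 1/(121 + 76568831/205047833) = 1/(24887356624/205047833) = 205047833/24887356624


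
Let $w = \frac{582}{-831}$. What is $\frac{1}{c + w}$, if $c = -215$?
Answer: $- \frac{277}{59749} \approx -0.0046361$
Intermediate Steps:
$w = - \frac{194}{277}$ ($w = 582 \left(- \frac{1}{831}\right) = - \frac{194}{277} \approx -0.70036$)
$\frac{1}{c + w} = \frac{1}{-215 - \frac{194}{277}} = \frac{1}{- \frac{59749}{277}} = - \frac{277}{59749}$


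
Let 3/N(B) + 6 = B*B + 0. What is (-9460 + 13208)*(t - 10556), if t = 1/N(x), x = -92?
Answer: -86991080/3 ≈ -2.8997e+7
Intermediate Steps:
N(B) = 3/(-6 + B²) (N(B) = 3/(-6 + (B*B + 0)) = 3/(-6 + (B² + 0)) = 3/(-6 + B²))
t = 8458/3 (t = 1/(3/(-6 + (-92)²)) = 1/(3/(-6 + 8464)) = 1/(3/8458) = 8458/3 ≈ 2819.3)
(-9460 + 13208)*(t - 10556) = (-9460 + 13208)*(8458/3 - 10556) = 3748*(-23210/3) = -86991080/3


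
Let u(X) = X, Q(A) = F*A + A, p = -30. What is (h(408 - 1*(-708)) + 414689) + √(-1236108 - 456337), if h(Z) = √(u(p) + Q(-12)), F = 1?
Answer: 414689 + I*√1692445 + 3*I*√6 ≈ 4.1469e+5 + 1308.3*I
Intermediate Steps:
Q(A) = 2*A (Q(A) = 1*A + A = A + A = 2*A)
h(Z) = 3*I*√6 (h(Z) = √(-30 + 2*(-12)) = √(-30 - 24) = √(-54) = 3*I*√6)
(h(408 - 1*(-708)) + 414689) + √(-1236108 - 456337) = (3*I*√6 + 414689) + √(-1236108 - 456337) = (414689 + 3*I*√6) + √(-1692445) = (414689 + 3*I*√6) + I*√1692445 = 414689 + I*√1692445 + 3*I*√6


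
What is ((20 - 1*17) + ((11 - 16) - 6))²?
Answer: 64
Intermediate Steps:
((20 - 1*17) + ((11 - 16) - 6))² = ((20 - 17) + (-5 - 6))² = (3 - 11)² = (-8)² = 64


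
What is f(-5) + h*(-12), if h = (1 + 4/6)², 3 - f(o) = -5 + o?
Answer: -61/3 ≈ -20.333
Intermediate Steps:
f(o) = 8 - o (f(o) = 3 - (-5 + o) = 3 + (5 - o) = 8 - o)
h = 25/9 (h = (1 + 4*(⅙))² = (1 + ⅔)² = (5/3)² = 25/9 ≈ 2.7778)
f(-5) + h*(-12) = (8 - 1*(-5)) + (25/9)*(-12) = (8 + 5) - 100/3 = 13 - 100/3 = -61/3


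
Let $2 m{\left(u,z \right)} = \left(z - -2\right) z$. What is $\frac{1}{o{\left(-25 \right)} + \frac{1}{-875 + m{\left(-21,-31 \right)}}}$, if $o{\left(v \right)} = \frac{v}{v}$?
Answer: $\frac{851}{849} \approx 1.0024$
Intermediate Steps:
$m{\left(u,z \right)} = \frac{z \left(2 + z\right)}{2}$ ($m{\left(u,z \right)} = \frac{\left(z - -2\right) z}{2} = \frac{\left(z + 2\right) z}{2} = \frac{\left(2 + z\right) z}{2} = \frac{z \left(2 + z\right)}{2}$)
$o{\left(v \right)} = 1$
$\frac{1}{o{\left(-25 \right)} + \frac{1}{-875 + m{\left(-21,-31 \right)}}} = \frac{1}{1 + \frac{1}{-875 + \frac{1}{2} \left(-31\right) \left(2 - 31\right)}} = \frac{1}{1 + \frac{1}{-875 + \frac{1}{2} \left(-31\right) \left(-29\right)}} = \frac{1}{1 + \frac{1}{-875 + \frac{899}{2}}} = \frac{1}{1 + \frac{1}{- \frac{851}{2}}} = \frac{1}{1 - \frac{2}{851}} = \frac{1}{\frac{849}{851}} = \frac{851}{849}$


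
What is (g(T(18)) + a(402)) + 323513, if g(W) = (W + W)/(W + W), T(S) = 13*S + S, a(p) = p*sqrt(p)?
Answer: 323514 + 402*sqrt(402) ≈ 3.3157e+5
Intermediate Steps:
a(p) = p**(3/2)
T(S) = 14*S
g(W) = 1 (g(W) = (2*W)/((2*W)) = (2*W)*(1/(2*W)) = 1)
(g(T(18)) + a(402)) + 323513 = (1 + 402**(3/2)) + 323513 = (1 + 402*sqrt(402)) + 323513 = 323514 + 402*sqrt(402)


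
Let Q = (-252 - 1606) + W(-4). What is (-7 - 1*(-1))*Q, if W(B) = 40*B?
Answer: 12108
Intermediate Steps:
Q = -2018 (Q = (-252 - 1606) + 40*(-4) = -1858 - 160 = -2018)
(-7 - 1*(-1))*Q = (-7 - 1*(-1))*(-2018) = (-7 + 1)*(-2018) = -6*(-2018) = 12108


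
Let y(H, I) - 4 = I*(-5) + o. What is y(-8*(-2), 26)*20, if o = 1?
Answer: -2500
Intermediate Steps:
y(H, I) = 5 - 5*I (y(H, I) = 4 + (I*(-5) + 1) = 4 + (-5*I + 1) = 4 + (1 - 5*I) = 5 - 5*I)
y(-8*(-2), 26)*20 = (5 - 5*26)*20 = (5 - 130)*20 = -125*20 = -2500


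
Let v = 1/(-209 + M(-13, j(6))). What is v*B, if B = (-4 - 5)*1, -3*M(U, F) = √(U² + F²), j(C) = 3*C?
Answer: 16929/392636 - 27*√493/392636 ≈ 0.041589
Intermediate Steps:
M(U, F) = -√(F² + U²)/3 (M(U, F) = -√(U² + F²)/3 = -√(F² + U²)/3)
v = 1/(-209 - √493/3) (v = 1/(-209 - √((3*6)² + (-13)²)/3) = 1/(-209 - √(18² + 169)/3) = 1/(-209 - √(324 + 169)/3) = 1/(-209 - √493/3) ≈ -0.0046210)
B = -9 (B = -9*1 = -9)
v*B = (-1881/392636 + 3*√493/392636)*(-9) = 16929/392636 - 27*√493/392636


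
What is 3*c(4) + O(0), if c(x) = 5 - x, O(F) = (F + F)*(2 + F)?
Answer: 3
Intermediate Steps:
O(F) = 2*F*(2 + F) (O(F) = (2*F)*(2 + F) = 2*F*(2 + F))
3*c(4) + O(0) = 3*(5 - 1*4) + 2*0*(2 + 0) = 3*(5 - 4) + 2*0*2 = 3*1 + 0 = 3 + 0 = 3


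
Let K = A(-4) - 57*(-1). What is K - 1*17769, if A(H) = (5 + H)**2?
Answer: -17711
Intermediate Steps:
K = 58 (K = (5 - 4)**2 - 57*(-1) = 1**2 + 57 = 1 + 57 = 58)
K - 1*17769 = 58 - 1*17769 = 58 - 17769 = -17711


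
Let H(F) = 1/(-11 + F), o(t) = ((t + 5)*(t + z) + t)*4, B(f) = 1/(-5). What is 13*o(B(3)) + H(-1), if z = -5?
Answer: -392521/300 ≈ -1308.4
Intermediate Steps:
B(f) = -⅕
o(t) = 4*t + 4*(-5 + t)*(5 + t) (o(t) = ((t + 5)*(t - 5) + t)*4 = ((5 + t)*(-5 + t) + t)*4 = ((-5 + t)*(5 + t) + t)*4 = (t + (-5 + t)*(5 + t))*4 = 4*t + 4*(-5 + t)*(5 + t))
13*o(B(3)) + H(-1) = 13*(-100 + 4*(-⅕) + 4*(-⅕)²) + 1/(-11 - 1) = 13*(-100 - ⅘ + 4*(1/25)) + 1/(-12) = 13*(-100 - ⅘ + 4/25) - 1/12 = 13*(-2516/25) - 1/12 = -32708/25 - 1/12 = -392521/300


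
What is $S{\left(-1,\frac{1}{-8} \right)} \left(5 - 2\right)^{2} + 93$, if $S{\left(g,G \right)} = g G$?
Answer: $\frac{753}{8} \approx 94.125$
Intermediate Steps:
$S{\left(g,G \right)} = G g$
$S{\left(-1,\frac{1}{-8} \right)} \left(5 - 2\right)^{2} + 93 = \frac{1}{-8} \left(-1\right) \left(5 - 2\right)^{2} + 93 = \left(- \frac{1}{8}\right) \left(-1\right) 3^{2} + 93 = \frac{1}{8} \cdot 9 + 93 = \frac{9}{8} + 93 = \frac{753}{8}$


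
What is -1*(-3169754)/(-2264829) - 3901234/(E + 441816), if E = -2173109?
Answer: 478264998152/560154656271 ≈ 0.85381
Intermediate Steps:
-1*(-3169754)/(-2264829) - 3901234/(E + 441816) = -1*(-3169754)/(-2264829) - 3901234/(-2173109 + 441816) = 3169754*(-1/2264829) - 3901234/(-1731293) = -452822/323547 - 3901234*(-1/1731293) = -452822/323547 + 3901234/1731293 = 478264998152/560154656271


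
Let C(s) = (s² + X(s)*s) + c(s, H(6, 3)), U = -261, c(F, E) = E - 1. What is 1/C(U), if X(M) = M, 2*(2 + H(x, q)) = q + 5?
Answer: 1/136243 ≈ 7.3398e-6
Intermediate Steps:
H(x, q) = ½ + q/2 (H(x, q) = -2 + (q + 5)/2 = -2 + (5 + q)/2 = -2 + (5/2 + q/2) = ½ + q/2)
c(F, E) = -1 + E
C(s) = 1 + 2*s² (C(s) = (s² + s*s) + (-1 + (½ + (½)*3)) = (s² + s²) + (-1 + (½ + 3/2)) = 2*s² + (-1 + 2) = 2*s² + 1 = 1 + 2*s²)
1/C(U) = 1/(1 + 2*(-261)²) = 1/(1 + 2*68121) = 1/(1 + 136242) = 1/136243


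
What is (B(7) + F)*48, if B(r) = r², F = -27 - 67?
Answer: -2160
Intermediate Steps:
F = -94
(B(7) + F)*48 = (7² - 94)*48 = (49 - 94)*48 = -45*48 = -2160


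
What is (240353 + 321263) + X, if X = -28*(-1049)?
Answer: 590988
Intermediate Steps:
X = 29372
(240353 + 321263) + X = (240353 + 321263) + 29372 = 561616 + 29372 = 590988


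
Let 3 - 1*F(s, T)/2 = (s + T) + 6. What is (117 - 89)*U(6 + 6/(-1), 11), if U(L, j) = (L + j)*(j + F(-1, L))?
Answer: 2156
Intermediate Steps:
F(s, T) = -6 - 2*T - 2*s (F(s, T) = 6 - 2*((s + T) + 6) = 6 - 2*((T + s) + 6) = 6 - 2*(6 + T + s) = 6 + (-12 - 2*T - 2*s) = -6 - 2*T - 2*s)
U(L, j) = (L + j)*(-4 + j - 2*L) (U(L, j) = (L + j)*(j + (-6 - 2*L - 2*(-1))) = (L + j)*(j + (-6 - 2*L + 2)) = (L + j)*(j + (-4 - 2*L)) = (L + j)*(-4 + j - 2*L))
(117 - 89)*U(6 + 6/(-1), 11) = (117 - 89)*(11² - 4*(6 + 6/(-1)) - 4*11 - 2*(6 + 6/(-1))² - 1*(6 + 6/(-1))*11) = 28*(121 - 4*(6 + 6*(-1)) - 44 - 2*(6 + 6*(-1))² - 1*(6 + 6*(-1))*11) = 28*(121 - 4*(6 - 6) - 44 - 2*(6 - 6)² - 1*(6 - 6)*11) = 28*(121 - 4*0 - 44 - 2*0² - 1*0*11) = 28*(121 + 0 - 44 - 2*0 + 0) = 28*(121 + 0 - 44 + 0 + 0) = 28*77 = 2156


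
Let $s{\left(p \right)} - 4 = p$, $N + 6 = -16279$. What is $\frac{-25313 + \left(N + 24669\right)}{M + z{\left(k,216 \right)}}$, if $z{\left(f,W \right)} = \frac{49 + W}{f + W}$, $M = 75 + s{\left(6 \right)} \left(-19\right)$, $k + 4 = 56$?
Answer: $\frac{504108}{3395} \approx 148.49$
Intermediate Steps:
$k = 52$ ($k = -4 + 56 = 52$)
$N = -16285$ ($N = -6 - 16279 = -16285$)
$s{\left(p \right)} = 4 + p$
$M = -115$ ($M = 75 + \left(4 + 6\right) \left(-19\right) = 75 + 10 \left(-19\right) = 75 - 190 = -115$)
$z{\left(f,W \right)} = \frac{49 + W}{W + f}$
$\frac{-25313 + \left(N + 24669\right)}{M + z{\left(k,216 \right)}} = \frac{-25313 + \left(-16285 + 24669\right)}{-115 + \frac{49 + 216}{216 + 52}} = \frac{-25313 + 8384}{-115 + \frac{1}{268} \cdot 265} = - \frac{16929}{-115 + \frac{1}{268} \cdot 265} = - \frac{16929}{-115 + \frac{265}{268}} = - \frac{16929}{- \frac{30555}{268}} = \left(-16929\right) \left(- \frac{268}{30555}\right) = \frac{504108}{3395}$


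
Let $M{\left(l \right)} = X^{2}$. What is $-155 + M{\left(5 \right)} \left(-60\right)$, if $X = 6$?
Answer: $-2315$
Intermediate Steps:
$M{\left(l \right)} = 36$ ($M{\left(l \right)} = 6^{2} = 36$)
$-155 + M{\left(5 \right)} \left(-60\right) = -155 + 36 \left(-60\right) = -155 - 2160 = -2315$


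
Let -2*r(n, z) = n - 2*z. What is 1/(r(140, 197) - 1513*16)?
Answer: -1/24081 ≈ -4.1527e-5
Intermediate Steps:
r(n, z) = z - n/2 (r(n, z) = -(n - 2*z)/2 = z - n/2)
1/(r(140, 197) - 1513*16) = 1/((197 - ½*140) - 1513*16) = 1/((197 - 70) - 24208) = 1/(127 - 24208) = 1/(-24081) = -1/24081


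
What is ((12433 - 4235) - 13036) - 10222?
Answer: -15060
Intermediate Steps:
((12433 - 4235) - 13036) - 10222 = (8198 - 13036) - 10222 = -4838 - 10222 = -15060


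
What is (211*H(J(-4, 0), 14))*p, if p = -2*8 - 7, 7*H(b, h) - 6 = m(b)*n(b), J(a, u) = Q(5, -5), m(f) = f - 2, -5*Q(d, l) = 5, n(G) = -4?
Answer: -87354/7 ≈ -12479.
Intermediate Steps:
Q(d, l) = -1 (Q(d, l) = -⅕*5 = -1)
m(f) = -2 + f
J(a, u) = -1
H(b, h) = 2 - 4*b/7 (H(b, h) = 6/7 + ((-2 + b)*(-4))/7 = 6/7 + (8 - 4*b)/7 = 6/7 + (8/7 - 4*b/7) = 2 - 4*b/7)
p = -23 (p = -16 - 7 = -23)
(211*H(J(-4, 0), 14))*p = (211*(2 - 4/7*(-1)))*(-23) = (211*(2 + 4/7))*(-23) = (211*(18/7))*(-23) = (3798/7)*(-23) = -87354/7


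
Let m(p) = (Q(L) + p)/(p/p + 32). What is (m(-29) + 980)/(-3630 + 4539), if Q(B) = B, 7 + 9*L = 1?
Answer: 96931/89991 ≈ 1.0771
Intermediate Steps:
L = -2/3 (L = -7/9 + (1/9)*1 = -7/9 + 1/9 = -2/3 ≈ -0.66667)
m(p) = -2/99 + p/33 (m(p) = (-2/3 + p)/(p/p + 32) = (-2/3 + p)/(1 + 32) = (-2/3 + p)/33 = (-2/3 + p)*(1/33) = -2/99 + p/33)
(m(-29) + 980)/(-3630 + 4539) = ((-2/99 + (1/33)*(-29)) + 980)/(-3630 + 4539) = ((-2/99 - 29/33) + 980)/909 = (-89/99 + 980)*(1/909) = (96931/99)*(1/909) = 96931/89991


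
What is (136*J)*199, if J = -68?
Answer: -1840352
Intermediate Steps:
(136*J)*199 = (136*(-68))*199 = -9248*199 = -1840352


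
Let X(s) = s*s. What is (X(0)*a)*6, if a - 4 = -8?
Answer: 0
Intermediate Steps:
a = -4 (a = 4 - 8 = -4)
X(s) = s²
(X(0)*a)*6 = (0²*(-4))*6 = (0*(-4))*6 = 0*6 = 0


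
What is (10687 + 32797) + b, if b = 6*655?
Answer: 47414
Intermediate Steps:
b = 3930
(10687 + 32797) + b = (10687 + 32797) + 3930 = 43484 + 3930 = 47414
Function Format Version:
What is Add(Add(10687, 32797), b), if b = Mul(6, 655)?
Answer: 47414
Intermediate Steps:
b = 3930
Add(Add(10687, 32797), b) = Add(Add(10687, 32797), 3930) = Add(43484, 3930) = 47414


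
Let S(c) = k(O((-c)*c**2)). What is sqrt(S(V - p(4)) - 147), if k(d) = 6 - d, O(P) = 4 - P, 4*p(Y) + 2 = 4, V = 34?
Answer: 3*I*sqrt(67094)/4 ≈ 194.27*I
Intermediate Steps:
p(Y) = 1/2 (p(Y) = -1/2 + (1/4)*4 = -1/2 + 1 = 1/2)
S(c) = 2 - c**3 (S(c) = 6 - (4 - (-c)*c**2) = 6 - (4 - (-1)*c**3) = 6 - (4 + c**3) = 6 + (-4 - c**3) = 2 - c**3)
sqrt(S(V - p(4)) - 147) = sqrt((2 - (34 - 1*1/2)**3) - 147) = sqrt((2 - (34 - 1/2)**3) - 147) = sqrt((2 - (67/2)**3) - 147) = sqrt((2 - 1*300763/8) - 147) = sqrt((2 - 300763/8) - 147) = sqrt(-300747/8 - 147) = sqrt(-301923/8) = 3*I*sqrt(67094)/4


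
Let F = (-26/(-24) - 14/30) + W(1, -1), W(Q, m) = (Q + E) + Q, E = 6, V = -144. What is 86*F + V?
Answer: 17911/30 ≈ 597.03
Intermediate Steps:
W(Q, m) = 6 + 2*Q (W(Q, m) = (Q + 6) + Q = (6 + Q) + Q = 6 + 2*Q)
F = 517/60 (F = (-26/(-24) - 14/30) + (6 + 2*1) = (-26*(-1/24) - 14*1/30) + (6 + 2) = (13/12 - 7/15) + 8 = 37/60 + 8 = 517/60 ≈ 8.6167)
86*F + V = 86*(517/60) - 144 = 22231/30 - 144 = 17911/30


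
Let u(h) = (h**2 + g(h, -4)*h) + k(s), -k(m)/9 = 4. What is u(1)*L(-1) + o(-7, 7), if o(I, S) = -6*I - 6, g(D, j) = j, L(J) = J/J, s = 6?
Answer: -3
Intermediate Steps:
L(J) = 1
o(I, S) = -6 - 6*I
k(m) = -36 (k(m) = -9*4 = -36)
u(h) = -36 + h**2 - 4*h (u(h) = (h**2 - 4*h) - 36 = -36 + h**2 - 4*h)
u(1)*L(-1) + o(-7, 7) = (-36 + 1**2 - 4*1)*1 + (-6 - 6*(-7)) = (-36 + 1 - 4)*1 + (-6 + 42) = -39*1 + 36 = -39 + 36 = -3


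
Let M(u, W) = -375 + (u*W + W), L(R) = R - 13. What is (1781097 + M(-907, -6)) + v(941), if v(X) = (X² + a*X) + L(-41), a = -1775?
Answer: 1001310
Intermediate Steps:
L(R) = -13 + R
M(u, W) = -375 + W + W*u (M(u, W) = -375 + (W*u + W) = -375 + (W + W*u) = -375 + W + W*u)
v(X) = -54 + X² - 1775*X (v(X) = (X² - 1775*X) + (-13 - 41) = (X² - 1775*X) - 54 = -54 + X² - 1775*X)
(1781097 + M(-907, -6)) + v(941) = (1781097 + (-375 - 6 - 6*(-907))) + (-54 + 941² - 1775*941) = (1781097 + (-375 - 6 + 5442)) + (-54 + 885481 - 1670275) = (1781097 + 5061) - 784848 = 1786158 - 784848 = 1001310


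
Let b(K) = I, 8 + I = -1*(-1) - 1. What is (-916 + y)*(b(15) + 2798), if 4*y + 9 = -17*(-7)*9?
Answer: -1814895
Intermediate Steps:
y = 531/2 (y = -9/4 + (-17*(-7)*9)/4 = -9/4 + (119*9)/4 = -9/4 + (¼)*1071 = -9/4 + 1071/4 = 531/2 ≈ 265.50)
I = -8 (I = -8 + (-1*(-1) - 1) = -8 + (1 - 1) = -8 + 0 = -8)
b(K) = -8
(-916 + y)*(b(15) + 2798) = (-916 + 531/2)*(-8 + 2798) = -1301/2*2790 = -1814895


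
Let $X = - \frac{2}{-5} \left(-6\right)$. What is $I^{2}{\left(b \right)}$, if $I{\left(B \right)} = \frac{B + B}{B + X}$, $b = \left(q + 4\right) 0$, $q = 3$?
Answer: $0$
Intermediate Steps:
$X = - \frac{12}{5}$ ($X = \left(-2\right) \left(- \frac{1}{5}\right) \left(-6\right) = \frac{2}{5} \left(-6\right) = - \frac{12}{5} \approx -2.4$)
$b = 0$ ($b = \left(3 + 4\right) 0 = 7 \cdot 0 = 0$)
$I{\left(B \right)} = \frac{2 B}{- \frac{12}{5} + B}$ ($I{\left(B \right)} = \frac{B + B}{B - \frac{12}{5}} = \frac{2 B}{- \frac{12}{5} + B}$)
$I^{2}{\left(b \right)} = \left(10 \cdot 0 \frac{1}{-12 + 5 \cdot 0}\right)^{2} = \left(10 \cdot 0 \frac{1}{-12 + 0}\right)^{2} = \left(10 \cdot 0 \frac{1}{-12}\right)^{2} = \left(10 \cdot 0 \left(- \frac{1}{12}\right)\right)^{2} = 0^{2} = 0$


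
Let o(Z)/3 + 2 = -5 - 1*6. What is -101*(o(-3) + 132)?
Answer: -9393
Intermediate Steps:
o(Z) = -39 (o(Z) = -6 + 3*(-5 - 1*6) = -6 + 3*(-5 - 6) = -6 + 3*(-11) = -6 - 33 = -39)
-101*(o(-3) + 132) = -101*(-39 + 132) = -101*93 = -9393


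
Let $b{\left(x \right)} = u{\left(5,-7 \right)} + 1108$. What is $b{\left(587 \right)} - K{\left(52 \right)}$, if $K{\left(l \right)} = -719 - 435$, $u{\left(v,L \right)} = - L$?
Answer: $2269$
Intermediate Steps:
$b{\left(x \right)} = 1115$ ($b{\left(x \right)} = \left(-1\right) \left(-7\right) + 1108 = 7 + 1108 = 1115$)
$K{\left(l \right)} = -1154$
$b{\left(587 \right)} - K{\left(52 \right)} = 1115 - -1154 = 1115 + 1154 = 2269$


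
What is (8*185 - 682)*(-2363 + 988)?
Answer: -1097250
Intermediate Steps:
(8*185 - 682)*(-2363 + 988) = (1480 - 682)*(-1375) = 798*(-1375) = -1097250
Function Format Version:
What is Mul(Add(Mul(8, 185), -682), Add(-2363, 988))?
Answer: -1097250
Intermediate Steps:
Mul(Add(Mul(8, 185), -682), Add(-2363, 988)) = Mul(Add(1480, -682), -1375) = Mul(798, -1375) = -1097250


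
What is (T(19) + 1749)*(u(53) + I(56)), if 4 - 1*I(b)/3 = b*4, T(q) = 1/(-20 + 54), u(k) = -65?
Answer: -43113575/34 ≈ -1.2680e+6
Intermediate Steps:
T(q) = 1/34
I(b) = 12 - 12*b (I(b) = 12 - 3*b*4 = 12 - 12*b)
(T(19) + 1749)*(u(53) + I(56)) = (1/34 + 1749)*(-65 + (12 - 12*56)) = 59467*(-65 + (12 - 672))/34 = 59467*(-65 - 660)/34 = (59467/34)*(-725) = -43113575/34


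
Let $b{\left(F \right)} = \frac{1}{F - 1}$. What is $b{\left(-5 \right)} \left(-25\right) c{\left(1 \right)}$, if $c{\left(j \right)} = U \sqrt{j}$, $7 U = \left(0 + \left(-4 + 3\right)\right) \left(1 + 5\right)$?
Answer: $- \frac{25}{7} \approx -3.5714$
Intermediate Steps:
$U = - \frac{6}{7}$ ($U = \frac{\left(0 + \left(-4 + 3\right)\right) \left(1 + 5\right)}{7} = \frac{\left(0 - 1\right) 6}{7} = \frac{\left(-1\right) 6}{7} = \frac{1}{7} \left(-6\right) = - \frac{6}{7} \approx -0.85714$)
$c{\left(j \right)} = - \frac{6 \sqrt{j}}{7}$
$b{\left(F \right)} = \frac{1}{-1 + F}$
$b{\left(-5 \right)} \left(-25\right) c{\left(1 \right)} = \frac{1}{-1 - 5} \left(-25\right) \left(- \frac{6 \sqrt{1}}{7}\right) = \frac{1}{-6} \left(-25\right) \left(\left(- \frac{6}{7}\right) 1\right) = \left(- \frac{1}{6}\right) \left(-25\right) \left(- \frac{6}{7}\right) = \frac{25}{6} \left(- \frac{6}{7}\right) = - \frac{25}{7}$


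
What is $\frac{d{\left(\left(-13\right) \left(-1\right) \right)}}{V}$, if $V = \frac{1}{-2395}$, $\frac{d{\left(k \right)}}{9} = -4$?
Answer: $86220$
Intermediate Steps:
$d{\left(k \right)} = -36$ ($d{\left(k \right)} = 9 \left(-4\right) = -36$)
$V = - \frac{1}{2395} \approx -0.00041754$
$\frac{d{\left(\left(-13\right) \left(-1\right) \right)}}{V} = - \frac{36}{- \frac{1}{2395}} = \left(-36\right) \left(-2395\right) = 86220$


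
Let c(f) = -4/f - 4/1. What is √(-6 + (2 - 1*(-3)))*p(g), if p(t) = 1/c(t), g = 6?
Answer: -3*I/14 ≈ -0.21429*I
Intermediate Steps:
c(f) = -4 - 4/f (c(f) = -4/f - 4*1 = -4/f - 4 = -4 - 4/f)
p(t) = 1/(-4 - 4/t)
√(-6 + (2 - 1*(-3)))*p(g) = √(-6 + (2 - 1*(-3)))*(-1*6/(4 + 4*6)) = √(-6 + (2 + 3))*(-1*6/(4 + 24)) = √(-6 + 5)*(-1*6/28) = √(-1)*(-1*6*1/28) = I*(-3/14) = -3*I/14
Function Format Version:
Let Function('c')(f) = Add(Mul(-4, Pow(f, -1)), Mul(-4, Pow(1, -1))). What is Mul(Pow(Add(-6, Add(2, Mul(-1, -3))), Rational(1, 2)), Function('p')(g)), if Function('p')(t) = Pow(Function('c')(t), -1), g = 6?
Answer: Mul(Rational(-3, 14), I) ≈ Mul(-0.21429, I)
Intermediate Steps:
Function('c')(f) = Add(-4, Mul(-4, Pow(f, -1))) (Function('c')(f) = Add(Mul(-4, Pow(f, -1)), Mul(-4, 1)) = Add(Mul(-4, Pow(f, -1)), -4) = Add(-4, Mul(-4, Pow(f, -1))))
Function('p')(t) = Pow(Add(-4, Mul(-4, Pow(t, -1))), -1)
Mul(Pow(Add(-6, Add(2, Mul(-1, -3))), Rational(1, 2)), Function('p')(g)) = Mul(Pow(Add(-6, Add(2, Mul(-1, -3))), Rational(1, 2)), Mul(-1, 6, Pow(Add(4, Mul(4, 6)), -1))) = Mul(Pow(Add(-6, Add(2, 3)), Rational(1, 2)), Mul(-1, 6, Pow(Add(4, 24), -1))) = Mul(Pow(Add(-6, 5), Rational(1, 2)), Mul(-1, 6, Pow(28, -1))) = Mul(Pow(-1, Rational(1, 2)), Mul(-1, 6, Rational(1, 28))) = Mul(I, Rational(-3, 14)) = Mul(Rational(-3, 14), I)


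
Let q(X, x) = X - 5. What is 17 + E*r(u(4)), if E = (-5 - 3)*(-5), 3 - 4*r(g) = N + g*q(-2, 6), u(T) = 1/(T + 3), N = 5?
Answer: 7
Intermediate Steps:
q(X, x) = -5 + X
u(T) = 1/(3 + T)
r(g) = -1/2 + 7*g/4 (r(g) = 3/4 - (5 + g*(-5 - 2))/4 = 3/4 - (5 + g*(-7))/4 = 3/4 - (5 - 7*g)/4 = 3/4 + (-5/4 + 7*g/4) = -1/2 + 7*g/4)
E = 40 (E = -8*(-5) = 40)
17 + E*r(u(4)) = 17 + 40*(-1/2 + 7/(4*(3 + 4))) = 17 + 40*(-1/2 + (7/4)/7) = 17 + 40*(-1/2 + (7/4)*(1/7)) = 17 + 40*(-1/2 + 1/4) = 17 + 40*(-1/4) = 17 - 10 = 7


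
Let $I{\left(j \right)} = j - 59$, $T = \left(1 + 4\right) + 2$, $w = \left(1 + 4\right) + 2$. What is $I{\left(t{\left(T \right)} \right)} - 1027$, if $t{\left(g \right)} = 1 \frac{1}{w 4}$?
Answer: $- \frac{30407}{28} \approx -1086.0$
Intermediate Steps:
$w = 7$ ($w = 5 + 2 = 7$)
$T = 7$ ($T = 5 + 2 = 7$)
$t{\left(g \right)} = \frac{1}{28}$ ($t{\left(g \right)} = 1 \frac{1}{7 \cdot 4} = 1 \cdot \frac{1}{28} = \frac{1}{28}$)
$I{\left(j \right)} = -59 + j$
$I{\left(t{\left(T \right)} \right)} - 1027 = \left(-59 + \frac{1}{28}\right) - 1027 = - \frac{1651}{28} - 1027 = - \frac{30407}{28}$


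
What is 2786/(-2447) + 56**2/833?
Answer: 109246/41599 ≈ 2.6262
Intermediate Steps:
2786/(-2447) + 56**2/833 = 2786*(-1/2447) + 3136*(1/833) = -2786/2447 + 64/17 = 109246/41599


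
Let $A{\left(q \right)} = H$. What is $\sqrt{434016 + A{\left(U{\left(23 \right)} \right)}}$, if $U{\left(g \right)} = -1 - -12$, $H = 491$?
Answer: $\sqrt{434507} \approx 659.17$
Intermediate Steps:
$U{\left(g \right)} = 11$ ($U{\left(g \right)} = -1 + 12 = 11$)
$A{\left(q \right)} = 491$
$\sqrt{434016 + A{\left(U{\left(23 \right)} \right)}} = \sqrt{434016 + 491} = \sqrt{434507}$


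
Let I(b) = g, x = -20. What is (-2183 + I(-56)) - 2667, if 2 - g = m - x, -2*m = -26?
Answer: -4881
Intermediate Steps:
m = 13 (m = -1/2*(-26) = 13)
g = -31 (g = 2 - (13 - 1*(-20)) = 2 - (13 + 20) = 2 - 1*33 = 2 - 33 = -31)
I(b) = -31
(-2183 + I(-56)) - 2667 = (-2183 - 31) - 2667 = -2214 - 2667 = -4881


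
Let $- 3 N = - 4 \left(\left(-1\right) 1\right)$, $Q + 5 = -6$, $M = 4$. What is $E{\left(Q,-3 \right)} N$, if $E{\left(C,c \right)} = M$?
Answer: $- \frac{16}{3} \approx -5.3333$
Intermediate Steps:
$Q = -11$ ($Q = -5 - 6 = -11$)
$E{\left(C,c \right)} = 4$
$N = - \frac{4}{3}$ ($N = - \frac{\left(-4\right) \left(\left(-1\right) 1\right)}{3} = - \frac{\left(-4\right) \left(-1\right)}{3} = \left(- \frac{1}{3}\right) 4 = - \frac{4}{3} \approx -1.3333$)
$E{\left(Q,-3 \right)} N = 4 \left(- \frac{4}{3}\right) = - \frac{16}{3}$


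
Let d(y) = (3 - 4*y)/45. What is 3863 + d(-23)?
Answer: 34786/9 ≈ 3865.1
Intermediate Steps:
d(y) = 1/15 - 4*y/45 (d(y) = (3 - 4*y)*(1/45) = 1/15 - 4*y/45)
3863 + d(-23) = 3863 + (1/15 - 4/45*(-23)) = 3863 + (1/15 + 92/45) = 3863 + 19/9 = 34786/9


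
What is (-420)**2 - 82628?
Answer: 93772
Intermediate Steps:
(-420)**2 - 82628 = 176400 - 82628 = 93772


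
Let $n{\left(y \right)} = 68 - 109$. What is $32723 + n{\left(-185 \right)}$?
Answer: $32682$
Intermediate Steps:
$n{\left(y \right)} = -41$
$32723 + n{\left(-185 \right)} = 32723 - 41 = 32682$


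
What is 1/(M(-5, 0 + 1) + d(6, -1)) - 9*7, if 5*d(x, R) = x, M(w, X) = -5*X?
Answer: -1202/19 ≈ -63.263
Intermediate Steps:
d(x, R) = x/5
1/(M(-5, 0 + 1) + d(6, -1)) - 9*7 = 1/(-5*(0 + 1) + (1/5)*6) - 9*7 = 1/(-5*1 + 6/5) - 63 = 1/(-5 + 6/5) - 63 = 1/(-19/5) - 63 = -5/19 - 63 = -1202/19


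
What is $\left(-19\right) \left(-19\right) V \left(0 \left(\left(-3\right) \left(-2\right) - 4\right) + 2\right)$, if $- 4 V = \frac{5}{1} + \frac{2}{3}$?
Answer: $- \frac{6137}{6} \approx -1022.8$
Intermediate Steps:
$V = - \frac{17}{12}$ ($V = - \frac{\frac{5}{1} + \frac{2}{3}}{4} = - \frac{5 \cdot 1 + 2 \cdot \frac{1}{3}}{4} = - \frac{5 + \frac{2}{3}}{4} = \left(- \frac{1}{4}\right) \frac{17}{3} = - \frac{17}{12} \approx -1.4167$)
$\left(-19\right) \left(-19\right) V \left(0 \left(\left(-3\right) \left(-2\right) - 4\right) + 2\right) = \left(-19\right) \left(-19\right) \left(- \frac{17 \left(0 \left(\left(-3\right) \left(-2\right) - 4\right) + 2\right)}{12}\right) = 361 \left(- \frac{17 \left(0 \left(6 - 4\right) + 2\right)}{12}\right) = 361 \left(- \frac{17 \left(0 \cdot 2 + 2\right)}{12}\right) = 361 \left(- \frac{17 \left(0 + 2\right)}{12}\right) = 361 \left(\left(- \frac{17}{12}\right) 2\right) = 361 \left(- \frac{17}{6}\right) = - \frac{6137}{6}$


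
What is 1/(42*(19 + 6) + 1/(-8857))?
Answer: 8857/9299849 ≈ 0.00095238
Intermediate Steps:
1/(42*(19 + 6) + 1/(-8857)) = 1/(42*25 - 1/8857) = 1/(1050 - 1/8857) = 1/(9299849/8857) = 8857/9299849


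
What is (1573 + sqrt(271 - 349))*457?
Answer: 718861 + 457*I*sqrt(78) ≈ 7.1886e+5 + 4036.1*I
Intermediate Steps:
(1573 + sqrt(271 - 349))*457 = (1573 + sqrt(-78))*457 = (1573 + I*sqrt(78))*457 = 718861 + 457*I*sqrt(78)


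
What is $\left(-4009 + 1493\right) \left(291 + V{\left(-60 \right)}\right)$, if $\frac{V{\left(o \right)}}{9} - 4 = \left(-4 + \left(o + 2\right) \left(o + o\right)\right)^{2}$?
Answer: $-1095651957516$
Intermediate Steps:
$V{\left(o \right)} = 36 + 9 \left(-4 + 2 o \left(2 + o\right)\right)^{2}$ ($V{\left(o \right)} = 36 + 9 \left(-4 + \left(o + 2\right) \left(o + o\right)\right)^{2} = 36 + 9 \left(-4 + \left(2 + o\right) 2 o\right)^{2} = 36 + 9 \left(-4 + 2 o \left(2 + o\right)\right)^{2}$)
$\left(-4009 + 1493\right) \left(291 + V{\left(-60 \right)}\right) = \left(-4009 + 1493\right) \left(291 + \left(36 + 36 \left(-2 + \left(-60\right)^{2} + 2 \left(-60\right)\right)^{2}\right)\right) = - 2516 \left(291 + \left(36 + 36 \left(-2 + 3600 - 120\right)^{2}\right)\right) = - 2516 \left(291 + \left(36 + 36 \cdot 3478^{2}\right)\right) = - 2516 \left(291 + \left(36 + 36 \cdot 12096484\right)\right) = - 2516 \left(291 + \left(36 + 435473424\right)\right) = - 2516 \left(291 + 435473460\right) = \left(-2516\right) 435473751 = -1095651957516$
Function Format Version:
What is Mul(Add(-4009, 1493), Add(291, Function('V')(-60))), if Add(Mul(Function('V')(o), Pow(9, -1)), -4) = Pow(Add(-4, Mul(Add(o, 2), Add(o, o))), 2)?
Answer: -1095651957516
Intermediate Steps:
Function('V')(o) = Add(36, Mul(9, Pow(Add(-4, Mul(2, o, Add(2, o))), 2))) (Function('V')(o) = Add(36, Mul(9, Pow(Add(-4, Mul(Add(o, 2), Add(o, o))), 2))) = Add(36, Mul(9, Pow(Add(-4, Mul(Add(2, o), Mul(2, o))), 2))) = Add(36, Mul(9, Pow(Add(-4, Mul(2, o, Add(2, o))), 2))))
Mul(Add(-4009, 1493), Add(291, Function('V')(-60))) = Mul(Add(-4009, 1493), Add(291, Add(36, Mul(36, Pow(Add(-2, Pow(-60, 2), Mul(2, -60)), 2))))) = Mul(-2516, Add(291, Add(36, Mul(36, Pow(Add(-2, 3600, -120), 2))))) = Mul(-2516, Add(291, Add(36, Mul(36, Pow(3478, 2))))) = Mul(-2516, Add(291, Add(36, Mul(36, 12096484)))) = Mul(-2516, Add(291, Add(36, 435473424))) = Mul(-2516, Add(291, 435473460)) = Mul(-2516, 435473751) = -1095651957516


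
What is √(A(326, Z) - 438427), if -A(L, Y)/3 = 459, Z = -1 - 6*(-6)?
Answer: 2*I*√109951 ≈ 663.18*I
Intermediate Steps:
Z = 35 (Z = -1 + 36 = 35)
A(L, Y) = -1377 (A(L, Y) = -3*459 = -1377)
√(A(326, Z) - 438427) = √(-1377 - 438427) = √(-439804) = 2*I*√109951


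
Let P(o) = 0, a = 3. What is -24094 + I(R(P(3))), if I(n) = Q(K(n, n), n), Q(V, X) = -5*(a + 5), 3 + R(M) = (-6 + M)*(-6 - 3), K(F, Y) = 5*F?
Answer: -24134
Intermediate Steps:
R(M) = 51 - 9*M (R(M) = -3 + (-6 + M)*(-6 - 3) = -3 + (-6 + M)*(-9) = -3 + (54 - 9*M) = 51 - 9*M)
Q(V, X) = -40 (Q(V, X) = -5*(3 + 5) = -5*8 = -40)
I(n) = -40
-24094 + I(R(P(3))) = -24094 - 40 = -24134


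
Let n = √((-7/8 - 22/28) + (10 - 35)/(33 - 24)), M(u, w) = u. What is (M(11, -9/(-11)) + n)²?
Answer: (924 + I*√31318)²/7056 ≈ 116.56 + 46.349*I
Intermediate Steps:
n = I*√31318/84 (n = √((-7*⅛ - 22*1/28) - 25/9) = √((-7/8 - 11/14) - 25*⅑) = √(-93/56 - 25/9) = √(-2237/504) = I*√31318/84 ≈ 2.1068*I)
(M(11, -9/(-11)) + n)² = (11 + I*√31318/84)²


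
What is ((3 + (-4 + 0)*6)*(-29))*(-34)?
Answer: -20706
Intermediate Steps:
((3 + (-4 + 0)*6)*(-29))*(-34) = ((3 - 4*6)*(-29))*(-34) = ((3 - 24)*(-29))*(-34) = -21*(-29)*(-34) = 609*(-34) = -20706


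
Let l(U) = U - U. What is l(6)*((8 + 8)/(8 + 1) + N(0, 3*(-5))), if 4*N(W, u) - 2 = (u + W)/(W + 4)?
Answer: 0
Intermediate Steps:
l(U) = 0
N(W, u) = ½ + (W + u)/(4*(4 + W)) (N(W, u) = ½ + ((u + W)/(W + 4))/4 = ½ + ((W + u)/(4 + W))/4 = ½ + (W + u)/(4*(4 + W)))
l(6)*((8 + 8)/(8 + 1) + N(0, 3*(-5))) = 0*((8 + 8)/(8 + 1) + (8 + 3*(-5) + 3*0)/(4*(4 + 0))) = 0*(16/9 + (¼)*(8 - 15 + 0)/4) = 0*(16*(⅑) + (¼)*(¼)*(-7)) = 0*(16/9 - 7/16) = 0*(193/144) = 0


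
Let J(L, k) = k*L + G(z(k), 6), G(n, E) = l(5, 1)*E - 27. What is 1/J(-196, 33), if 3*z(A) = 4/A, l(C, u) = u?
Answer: -1/6489 ≈ -0.00015411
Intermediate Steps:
z(A) = 4/(3*A) (z(A) = (4/A)/3 = 4/(3*A))
G(n, E) = -27 + E (G(n, E) = 1*E - 27 = E - 27 = -27 + E)
J(L, k) = -21 + L*k (J(L, k) = k*L + (-27 + 6) = L*k - 21 = -21 + L*k)
1/J(-196, 33) = 1/(-21 - 196*33) = 1/(-21 - 6468) = 1/(-6489) = -1/6489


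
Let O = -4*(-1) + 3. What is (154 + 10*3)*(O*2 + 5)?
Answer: 3496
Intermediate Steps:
O = 7 (O = 4 + 3 = 7)
(154 + 10*3)*(O*2 + 5) = (154 + 10*3)*(7*2 + 5) = (154 + 30)*(14 + 5) = 184*19 = 3496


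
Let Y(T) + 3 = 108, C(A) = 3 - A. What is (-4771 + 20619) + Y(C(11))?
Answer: 15953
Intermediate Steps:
Y(T) = 105 (Y(T) = -3 + 108 = 105)
(-4771 + 20619) + Y(C(11)) = (-4771 + 20619) + 105 = 15848 + 105 = 15953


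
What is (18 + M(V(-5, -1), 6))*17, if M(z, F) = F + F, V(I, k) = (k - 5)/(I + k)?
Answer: 510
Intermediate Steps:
V(I, k) = (-5 + k)/(I + k)
M(z, F) = 2*F
(18 + M(V(-5, -1), 6))*17 = (18 + 2*6)*17 = (18 + 12)*17 = 30*17 = 510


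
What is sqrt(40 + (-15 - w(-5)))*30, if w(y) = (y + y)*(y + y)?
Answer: 150*I*sqrt(3) ≈ 259.81*I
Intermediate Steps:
w(y) = 4*y**2 (w(y) = (2*y)*(2*y) = 4*y**2)
sqrt(40 + (-15 - w(-5)))*30 = sqrt(40 + (-15 - 4*(-5)**2))*30 = sqrt(40 + (-15 - 4*25))*30 = sqrt(40 + (-15 - 1*100))*30 = sqrt(40 + (-15 - 100))*30 = sqrt(40 - 115)*30 = sqrt(-75)*30 = (5*I*sqrt(3))*30 = 150*I*sqrt(3)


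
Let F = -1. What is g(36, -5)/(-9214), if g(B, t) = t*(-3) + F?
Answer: -7/4607 ≈ -0.0015194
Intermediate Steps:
g(B, t) = -1 - 3*t (g(B, t) = t*(-3) - 1 = -3*t - 1 = -1 - 3*t)
g(36, -5)/(-9214) = (-1 - 3*(-5))/(-9214) = (-1 + 15)*(-1/9214) = 14*(-1/9214) = -7/4607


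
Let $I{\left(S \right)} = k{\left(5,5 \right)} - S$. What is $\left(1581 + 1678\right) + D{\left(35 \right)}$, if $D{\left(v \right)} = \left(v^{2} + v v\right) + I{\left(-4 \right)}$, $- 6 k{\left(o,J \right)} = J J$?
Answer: $\frac{34253}{6} \approx 5708.8$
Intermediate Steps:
$k{\left(o,J \right)} = - \frac{J^{2}}{6}$ ($k{\left(o,J \right)} = - \frac{J J}{6} = - \frac{J^{2}}{6}$)
$I{\left(S \right)} = - \frac{25}{6} - S$ ($I{\left(S \right)} = - \frac{5^{2}}{6} - S = \left(- \frac{1}{6}\right) 25 - S = - \frac{25}{6} - S$)
$D{\left(v \right)} = - \frac{1}{6} + 2 v^{2}$ ($D{\left(v \right)} = \left(v^{2} + v v\right) - \frac{1}{6} = \left(v^{2} + v^{2}\right) + \left(- \frac{25}{6} + 4\right) = 2 v^{2} - \frac{1}{6} = - \frac{1}{6} + 2 v^{2}$)
$\left(1581 + 1678\right) + D{\left(35 \right)} = \left(1581 + 1678\right) - \left(\frac{1}{6} - 2 \cdot 35^{2}\right) = 3259 + \left(- \frac{1}{6} + 2 \cdot 1225\right) = 3259 + \left(- \frac{1}{6} + 2450\right) = 3259 + \frac{14699}{6} = \frac{34253}{6}$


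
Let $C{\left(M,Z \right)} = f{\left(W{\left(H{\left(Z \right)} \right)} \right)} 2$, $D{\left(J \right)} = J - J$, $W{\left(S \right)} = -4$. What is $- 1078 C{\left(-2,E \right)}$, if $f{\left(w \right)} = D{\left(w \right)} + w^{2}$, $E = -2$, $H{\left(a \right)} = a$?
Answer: $-34496$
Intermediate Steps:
$D{\left(J \right)} = 0$
$f{\left(w \right)} = w^{2}$ ($f{\left(w \right)} = 0 + w^{2} = w^{2}$)
$C{\left(M,Z \right)} = 32$ ($C{\left(M,Z \right)} = \left(-4\right)^{2} \cdot 2 = 16 \cdot 2 = 32$)
$- 1078 C{\left(-2,E \right)} = \left(-1078\right) 32 = -34496$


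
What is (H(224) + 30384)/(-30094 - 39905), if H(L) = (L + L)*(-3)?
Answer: -9680/23333 ≈ -0.41486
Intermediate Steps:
H(L) = -6*L (H(L) = (2*L)*(-3) = -6*L)
(H(224) + 30384)/(-30094 - 39905) = (-6*224 + 30384)/(-30094 - 39905) = (-1344 + 30384)/(-69999) = 29040*(-1/69999) = -9680/23333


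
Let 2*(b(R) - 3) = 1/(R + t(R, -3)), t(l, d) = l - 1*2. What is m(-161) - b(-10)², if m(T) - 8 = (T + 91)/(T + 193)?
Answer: -1477/484 ≈ -3.0517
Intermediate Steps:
t(l, d) = -2 + l (t(l, d) = l - 2 = -2 + l)
b(R) = 3 + 1/(2*(-2 + 2*R)) (b(R) = 3 + 1/(2*(R + (-2 + R))) = 3 + 1/(2*(-2 + 2*R)))
m(T) = 8 + (91 + T)/(193 + T) (m(T) = 8 + (T + 91)/(T + 193) = 8 + (91 + T)/(193 + T))
m(-161) - b(-10)² = 3*(545 + 3*(-161))/(193 - 161) - ((-11 + 12*(-10))/(4*(-1 - 10)))² = 3*(545 - 483)/32 - ((¼)*(-11 - 120)/(-11))² = 3*(1/32)*62 - ((¼)*(-1/11)*(-131))² = 93/16 - (131/44)² = 93/16 - 1*17161/1936 = 93/16 - 17161/1936 = -1477/484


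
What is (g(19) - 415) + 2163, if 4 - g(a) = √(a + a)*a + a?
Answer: 1733 - 19*√38 ≈ 1615.9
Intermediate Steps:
g(a) = 4 - a - √2*a^(3/2) (g(a) = 4 - (√(a + a)*a + a) = 4 - (√(2*a)*a + a) = 4 - ((√2*√a)*a + a) = 4 - (√2*a^(3/2) + a) = 4 - (a + √2*a^(3/2)) = 4 + (-a - √2*a^(3/2)) = 4 - a - √2*a^(3/2))
(g(19) - 415) + 2163 = ((4 - 1*19 - √2*19^(3/2)) - 415) + 2163 = ((4 - 19 - √2*19*√19) - 415) + 2163 = ((4 - 19 - 19*√38) - 415) + 2163 = ((-15 - 19*√38) - 415) + 2163 = (-430 - 19*√38) + 2163 = 1733 - 19*√38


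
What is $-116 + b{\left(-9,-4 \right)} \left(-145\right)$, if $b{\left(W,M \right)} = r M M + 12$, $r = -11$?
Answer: $23664$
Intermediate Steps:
$b{\left(W,M \right)} = 12 - 11 M^{2}$ ($b{\left(W,M \right)} = - 11 M M + 12 = - 11 M^{2} + 12 = 12 - 11 M^{2}$)
$-116 + b{\left(-9,-4 \right)} \left(-145\right) = -116 + \left(12 - 11 \left(-4\right)^{2}\right) \left(-145\right) = -116 + \left(12 - 176\right) \left(-145\right) = -116 - -23780 = -116 + 23780 = 23664$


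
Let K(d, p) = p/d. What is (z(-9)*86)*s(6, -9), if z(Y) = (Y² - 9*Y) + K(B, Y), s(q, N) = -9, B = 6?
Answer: -124227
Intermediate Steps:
z(Y) = Y² - 53*Y/6 (z(Y) = (Y² - 9*Y) + Y/6 = Y² - 53*Y/6)
(z(-9)*86)*s(6, -9) = (((⅙)*(-9)*(-53 + 6*(-9)))*86)*(-9) = (((⅙)*(-9)*(-53 - 54))*86)*(-9) = (((⅙)*(-9)*(-107))*86)*(-9) = ((321/2)*86)*(-9) = 13803*(-9) = -124227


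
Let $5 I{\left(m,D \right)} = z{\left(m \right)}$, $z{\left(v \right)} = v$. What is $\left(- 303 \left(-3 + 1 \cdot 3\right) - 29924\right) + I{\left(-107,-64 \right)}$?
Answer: $- \frac{149727}{5} \approx -29945.0$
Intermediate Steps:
$I{\left(m,D \right)} = \frac{m}{5}$
$\left(- 303 \left(-3 + 1 \cdot 3\right) - 29924\right) + I{\left(-107,-64 \right)} = \left(- 303 \left(-3 + 1 \cdot 3\right) - 29924\right) + \frac{1}{5} \left(-107\right) = \left(- 303 \left(-3 + 3\right) - 29924\right) - \frac{107}{5} = \left(\left(-303\right) 0 - 29924\right) - \frac{107}{5} = \left(0 - 29924\right) - \frac{107}{5} = -29924 - \frac{107}{5} = - \frac{149727}{5}$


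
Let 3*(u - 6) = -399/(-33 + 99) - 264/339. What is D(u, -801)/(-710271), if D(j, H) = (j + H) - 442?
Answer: 3080837/1765733706 ≈ 0.0017448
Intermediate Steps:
u = 9261/2486 (u = 6 + (-399/(-33 + 99) - 264/339)/3 = 6 + (-399/66 - 264*1/339)/3 = 6 + (-399*1/66 - 88/113)/3 = 6 + (-133/22 - 88/113)/3 = 6 + (⅓)*(-16965/2486) = 6 - 5655/2486 = 9261/2486 ≈ 3.7253)
D(j, H) = -442 + H + j (D(j, H) = (H + j) - 442 = -442 + H + j)
D(u, -801)/(-710271) = (-442 - 801 + 9261/2486)/(-710271) = -3080837/2486*(-1/710271) = 3080837/1765733706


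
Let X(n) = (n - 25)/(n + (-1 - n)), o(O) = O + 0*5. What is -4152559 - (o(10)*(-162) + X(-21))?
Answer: -4150985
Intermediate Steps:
o(O) = O (o(O) = O + 0 = O)
X(n) = 25 - n (X(n) = (-25 + n)/(-1) = (-25 + n)*(-1) = 25 - n)
-4152559 - (o(10)*(-162) + X(-21)) = -4152559 - (10*(-162) + (25 - 1*(-21))) = -4152559 - (-1620 + (25 + 21)) = -4152559 - (-1620 + 46) = -4152559 - 1*(-1574) = -4152559 + 1574 = -4150985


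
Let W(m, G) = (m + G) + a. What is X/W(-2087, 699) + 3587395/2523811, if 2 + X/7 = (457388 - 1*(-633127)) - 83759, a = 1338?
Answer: -8892909183354/63095275 ≈ -1.4094e+5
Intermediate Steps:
X = 7047278 (X = -14 + 7*((457388 - 1*(-633127)) - 83759) = -14 + 7*((457388 + 633127) - 83759) = -14 + 7*(1090515 - 83759) = -14 + 7*1006756 = -14 + 7047292 = 7047278)
W(m, G) = 1338 + G + m (W(m, G) = (m + G) + 1338 = (G + m) + 1338 = 1338 + G + m)
X/W(-2087, 699) + 3587395/2523811 = 7047278/(1338 + 699 - 2087) + 3587395/2523811 = 7047278/(-50) + 3587395*(1/2523811) = 7047278*(-1/50) + 3587395/2523811 = -3523639/25 + 3587395/2523811 = -8892909183354/63095275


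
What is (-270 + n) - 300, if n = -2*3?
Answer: -576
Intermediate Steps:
n = -6
(-270 + n) - 300 = (-270 - 6) - 300 = -276 - 300 = -576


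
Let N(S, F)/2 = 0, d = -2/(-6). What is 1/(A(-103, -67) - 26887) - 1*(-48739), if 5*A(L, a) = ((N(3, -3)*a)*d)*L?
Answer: 1310445492/26887 ≈ 48739.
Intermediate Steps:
d = 1/3 (d = -2*(-1/6) = 1/3 ≈ 0.33333)
N(S, F) = 0 (N(S, F) = 2*0 = 0)
A(L, a) = 0 (A(L, a) = (((0*a)*(1/3))*L)/5 = ((0*(1/3))*L)/5 = (0*L)/5 = (1/5)*0 = 0)
1/(A(-103, -67) - 26887) - 1*(-48739) = 1/(0 - 26887) - 1*(-48739) = 1/(-26887) + 48739 = -1/26887 + 48739 = 1310445492/26887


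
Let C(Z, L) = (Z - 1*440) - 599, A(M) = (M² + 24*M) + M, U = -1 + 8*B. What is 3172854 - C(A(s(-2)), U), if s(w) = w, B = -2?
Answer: 3173939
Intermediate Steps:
U = -17 (U = -1 + 8*(-2) = -1 - 16 = -17)
A(M) = M² + 25*M
C(Z, L) = -1039 + Z (C(Z, L) = (Z - 440) - 599 = (-440 + Z) - 599 = -1039 + Z)
3172854 - C(A(s(-2)), U) = 3172854 - (-1039 - 2*(25 - 2)) = 3172854 - (-1039 - 2*23) = 3172854 - (-1039 - 46) = 3172854 - 1*(-1085) = 3172854 + 1085 = 3173939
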